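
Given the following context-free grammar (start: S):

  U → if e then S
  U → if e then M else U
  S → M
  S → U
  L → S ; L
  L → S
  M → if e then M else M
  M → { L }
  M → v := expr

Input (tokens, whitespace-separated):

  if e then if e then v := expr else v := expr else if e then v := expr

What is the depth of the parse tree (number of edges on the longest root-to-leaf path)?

[S [U if e then [M if e then [M v := expr] else [M v := expr]] else [U if e then [S [M v := expr]]]]]

5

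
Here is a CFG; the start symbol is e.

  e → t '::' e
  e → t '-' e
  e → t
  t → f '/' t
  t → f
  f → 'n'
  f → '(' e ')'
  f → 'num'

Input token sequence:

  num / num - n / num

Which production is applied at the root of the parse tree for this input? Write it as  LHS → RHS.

[e [t [f num] / [t [f num]]] - [e [t [f n] / [t [f num]]]]]

e → t '-' e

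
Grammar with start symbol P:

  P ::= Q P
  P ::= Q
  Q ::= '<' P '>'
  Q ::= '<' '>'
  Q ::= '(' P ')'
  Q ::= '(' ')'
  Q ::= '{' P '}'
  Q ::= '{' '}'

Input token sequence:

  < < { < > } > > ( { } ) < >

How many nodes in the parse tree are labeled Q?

[P [Q < [P [Q < [P [Q { [P [Q < >]] }]] >]] >] [P [Q ( [P [Q { }]] )] [P [Q < >]]]]

7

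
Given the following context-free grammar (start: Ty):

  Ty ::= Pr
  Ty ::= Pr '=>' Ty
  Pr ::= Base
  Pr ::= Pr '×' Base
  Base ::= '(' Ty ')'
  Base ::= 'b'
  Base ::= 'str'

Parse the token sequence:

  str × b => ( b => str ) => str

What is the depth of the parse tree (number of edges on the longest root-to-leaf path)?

[Ty [Pr [Pr [Base str]] × [Base b]] => [Ty [Pr [Base ( [Ty [Pr [Base b]] => [Ty [Pr [Base str]]]] )]] => [Ty [Pr [Base str]]]]]

8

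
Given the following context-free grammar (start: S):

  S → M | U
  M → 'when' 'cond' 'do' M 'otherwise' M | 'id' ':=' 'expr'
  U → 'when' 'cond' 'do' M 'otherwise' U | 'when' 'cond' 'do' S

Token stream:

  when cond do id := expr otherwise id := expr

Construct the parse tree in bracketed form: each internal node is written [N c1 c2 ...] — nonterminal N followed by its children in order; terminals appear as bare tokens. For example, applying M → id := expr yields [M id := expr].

[S [M when cond do [M id := expr] otherwise [M id := expr]]]

S
M
when cond do M otherwise M
when cond do id := expr otherwise M
when cond do id := expr otherwise id := expr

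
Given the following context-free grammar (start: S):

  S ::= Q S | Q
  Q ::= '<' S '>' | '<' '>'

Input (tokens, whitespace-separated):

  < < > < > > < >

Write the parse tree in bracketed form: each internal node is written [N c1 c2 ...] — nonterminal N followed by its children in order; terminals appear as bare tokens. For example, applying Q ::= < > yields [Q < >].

[S [Q < [S [Q < >] [S [Q < >]]] >] [S [Q < >]]]

S
Q S
< S > S
< Q S > S
< < > S > S
< < > Q > S
< < > < > > S
< < > < > > Q
< < > < > > < >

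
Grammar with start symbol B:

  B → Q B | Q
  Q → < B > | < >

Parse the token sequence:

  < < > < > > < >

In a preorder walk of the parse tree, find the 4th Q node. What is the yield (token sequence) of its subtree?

< >

[B [Q < [B [Q < >] [B [Q < >]]] >] [B [Q < >]]]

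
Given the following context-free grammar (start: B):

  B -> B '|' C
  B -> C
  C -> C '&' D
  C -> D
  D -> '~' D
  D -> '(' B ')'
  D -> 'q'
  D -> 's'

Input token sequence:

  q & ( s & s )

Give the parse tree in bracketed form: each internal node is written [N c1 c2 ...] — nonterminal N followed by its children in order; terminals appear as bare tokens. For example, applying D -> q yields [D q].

B
C
C & D
D & D
q & D
q & ( B )
q & ( C )
q & ( C & D )
q & ( D & D )
q & ( s & D )
q & ( s & s )

[B [C [C [D q]] & [D ( [B [C [C [D s]] & [D s]]] )]]]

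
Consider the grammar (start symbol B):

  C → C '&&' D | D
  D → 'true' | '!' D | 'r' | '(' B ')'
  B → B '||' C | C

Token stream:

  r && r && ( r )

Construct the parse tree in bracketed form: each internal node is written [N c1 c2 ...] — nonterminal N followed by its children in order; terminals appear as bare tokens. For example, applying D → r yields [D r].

B
C
C && D
C && D && D
D && D && D
r && D && D
r && r && D
r && r && ( B )
r && r && ( C )
r && r && ( D )
r && r && ( r )

[B [C [C [C [D r]] && [D r]] && [D ( [B [C [D r]]] )]]]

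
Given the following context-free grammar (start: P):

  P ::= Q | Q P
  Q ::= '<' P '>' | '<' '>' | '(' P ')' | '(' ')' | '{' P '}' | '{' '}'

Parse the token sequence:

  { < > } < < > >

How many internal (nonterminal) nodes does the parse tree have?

[P [Q { [P [Q < >]] }] [P [Q < [P [Q < >]] >]]]

8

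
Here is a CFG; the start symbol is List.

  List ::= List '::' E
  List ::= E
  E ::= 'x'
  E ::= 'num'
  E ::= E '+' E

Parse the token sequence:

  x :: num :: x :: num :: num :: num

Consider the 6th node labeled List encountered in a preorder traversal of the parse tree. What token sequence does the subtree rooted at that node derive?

[List [List [List [List [List [List [E x]] :: [E num]] :: [E x]] :: [E num]] :: [E num]] :: [E num]]

x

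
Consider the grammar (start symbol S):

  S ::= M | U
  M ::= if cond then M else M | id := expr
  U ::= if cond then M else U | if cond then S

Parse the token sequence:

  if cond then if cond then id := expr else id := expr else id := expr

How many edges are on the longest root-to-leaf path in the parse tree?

4

[S [M if cond then [M if cond then [M id := expr] else [M id := expr]] else [M id := expr]]]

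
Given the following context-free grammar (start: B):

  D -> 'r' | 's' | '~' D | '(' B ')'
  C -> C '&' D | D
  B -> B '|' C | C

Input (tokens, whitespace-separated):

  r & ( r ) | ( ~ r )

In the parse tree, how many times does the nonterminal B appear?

[B [B [C [C [D r]] & [D ( [B [C [D r]]] )]]] | [C [D ( [B [C [D ~ [D r]]]] )]]]

4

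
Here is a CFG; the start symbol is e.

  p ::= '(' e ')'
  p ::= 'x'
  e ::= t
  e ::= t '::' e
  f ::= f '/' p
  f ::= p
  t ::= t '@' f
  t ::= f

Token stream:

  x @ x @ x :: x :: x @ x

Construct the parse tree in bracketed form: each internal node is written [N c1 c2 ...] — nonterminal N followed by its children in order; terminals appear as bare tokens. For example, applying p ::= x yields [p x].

e
t :: e
t @ f :: e
t @ f @ f :: e
f @ f @ f :: e
p @ f @ f :: e
x @ f @ f :: e
x @ p @ f :: e
x @ x @ f :: e
x @ x @ p :: e
x @ x @ x :: e
x @ x @ x :: t :: e
x @ x @ x :: f :: e
x @ x @ x :: p :: e
x @ x @ x :: x :: e
x @ x @ x :: x :: t
x @ x @ x :: x :: t @ f
x @ x @ x :: x :: f @ f
x @ x @ x :: x :: p @ f
x @ x @ x :: x :: x @ f
x @ x @ x :: x :: x @ p
x @ x @ x :: x :: x @ x

[e [t [t [t [f [p x]]] @ [f [p x]]] @ [f [p x]]] :: [e [t [f [p x]]] :: [e [t [t [f [p x]]] @ [f [p x]]]]]]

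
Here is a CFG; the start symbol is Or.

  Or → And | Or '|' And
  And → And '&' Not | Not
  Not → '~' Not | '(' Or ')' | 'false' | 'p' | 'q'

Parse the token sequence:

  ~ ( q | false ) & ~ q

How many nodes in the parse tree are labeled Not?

6

[Or [And [And [Not ~ [Not ( [Or [Or [And [Not q]]] | [And [Not false]]] )]]] & [Not ~ [Not q]]]]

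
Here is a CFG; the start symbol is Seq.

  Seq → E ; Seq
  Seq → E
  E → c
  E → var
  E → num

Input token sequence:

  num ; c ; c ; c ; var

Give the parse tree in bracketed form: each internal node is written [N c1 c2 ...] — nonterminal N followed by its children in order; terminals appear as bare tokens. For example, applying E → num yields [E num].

Seq
E ; Seq
num ; Seq
num ; E ; Seq
num ; c ; Seq
num ; c ; E ; Seq
num ; c ; c ; Seq
num ; c ; c ; E ; Seq
num ; c ; c ; c ; Seq
num ; c ; c ; c ; E
num ; c ; c ; c ; var

[Seq [E num] ; [Seq [E c] ; [Seq [E c] ; [Seq [E c] ; [Seq [E var]]]]]]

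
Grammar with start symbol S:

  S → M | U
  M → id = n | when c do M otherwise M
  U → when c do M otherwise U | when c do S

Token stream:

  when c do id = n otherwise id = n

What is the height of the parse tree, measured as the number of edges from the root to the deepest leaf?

3

[S [M when c do [M id = n] otherwise [M id = n]]]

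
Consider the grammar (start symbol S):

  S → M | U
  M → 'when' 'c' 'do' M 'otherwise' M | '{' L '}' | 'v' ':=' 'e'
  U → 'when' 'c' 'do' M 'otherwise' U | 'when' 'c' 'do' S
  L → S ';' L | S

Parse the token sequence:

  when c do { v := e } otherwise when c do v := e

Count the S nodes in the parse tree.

3

[S [U when c do [M { [L [S [M v := e]]] }] otherwise [U when c do [S [M v := e]]]]]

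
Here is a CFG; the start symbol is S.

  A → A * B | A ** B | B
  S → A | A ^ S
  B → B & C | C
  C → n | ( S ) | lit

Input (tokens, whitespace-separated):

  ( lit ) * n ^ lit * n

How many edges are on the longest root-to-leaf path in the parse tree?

9

[S [A [A [B [C ( [S [A [B [C lit]]]] )]]] * [B [C n]]] ^ [S [A [A [B [C lit]]] * [B [C n]]]]]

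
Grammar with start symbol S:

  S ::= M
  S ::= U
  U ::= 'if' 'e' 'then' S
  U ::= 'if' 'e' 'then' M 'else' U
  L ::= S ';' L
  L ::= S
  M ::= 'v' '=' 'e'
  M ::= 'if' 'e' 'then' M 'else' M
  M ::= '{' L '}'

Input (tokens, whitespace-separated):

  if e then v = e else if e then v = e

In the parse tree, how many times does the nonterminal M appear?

[S [U if e then [M v = e] else [U if e then [S [M v = e]]]]]

2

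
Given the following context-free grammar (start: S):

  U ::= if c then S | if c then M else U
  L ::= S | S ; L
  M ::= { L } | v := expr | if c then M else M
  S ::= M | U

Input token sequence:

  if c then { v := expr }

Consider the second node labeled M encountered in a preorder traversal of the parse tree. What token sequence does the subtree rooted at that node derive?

[S [U if c then [S [M { [L [S [M v := expr]]] }]]]]

v := expr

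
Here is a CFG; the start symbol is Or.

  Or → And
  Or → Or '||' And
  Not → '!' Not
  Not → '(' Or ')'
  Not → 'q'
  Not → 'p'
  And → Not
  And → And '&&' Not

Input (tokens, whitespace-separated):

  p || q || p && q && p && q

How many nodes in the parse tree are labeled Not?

[Or [Or [Or [And [Not p]]] || [And [Not q]]] || [And [And [And [And [Not p]] && [Not q]] && [Not p]] && [Not q]]]

6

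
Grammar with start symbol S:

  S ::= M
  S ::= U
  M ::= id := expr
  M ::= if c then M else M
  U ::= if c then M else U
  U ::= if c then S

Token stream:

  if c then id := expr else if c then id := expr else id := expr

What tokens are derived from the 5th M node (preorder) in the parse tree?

[S [M if c then [M id := expr] else [M if c then [M id := expr] else [M id := expr]]]]

id := expr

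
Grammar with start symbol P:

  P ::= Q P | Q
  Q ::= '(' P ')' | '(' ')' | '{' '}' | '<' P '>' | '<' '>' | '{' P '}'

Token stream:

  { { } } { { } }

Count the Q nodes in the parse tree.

[P [Q { [P [Q { }]] }] [P [Q { [P [Q { }]] }]]]

4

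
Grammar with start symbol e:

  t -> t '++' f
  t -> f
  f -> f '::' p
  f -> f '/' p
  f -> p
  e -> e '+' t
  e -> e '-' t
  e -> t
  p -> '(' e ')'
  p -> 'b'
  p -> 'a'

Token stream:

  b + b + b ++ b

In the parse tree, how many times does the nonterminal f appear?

4

[e [e [e [t [f [p b]]]] + [t [f [p b]]]] + [t [t [f [p b]]] ++ [f [p b]]]]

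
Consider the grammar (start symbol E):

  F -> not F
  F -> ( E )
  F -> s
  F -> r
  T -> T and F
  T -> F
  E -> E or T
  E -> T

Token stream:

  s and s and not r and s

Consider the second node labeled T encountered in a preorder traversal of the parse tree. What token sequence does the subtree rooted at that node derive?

[E [T [T [T [T [F s]] and [F s]] and [F not [F r]]] and [F s]]]

s and s and not r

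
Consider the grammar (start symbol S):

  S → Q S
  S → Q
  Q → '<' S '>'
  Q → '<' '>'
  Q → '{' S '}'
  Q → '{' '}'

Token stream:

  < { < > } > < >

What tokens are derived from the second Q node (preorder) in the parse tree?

[S [Q < [S [Q { [S [Q < >]] }]] >] [S [Q < >]]]

{ < > }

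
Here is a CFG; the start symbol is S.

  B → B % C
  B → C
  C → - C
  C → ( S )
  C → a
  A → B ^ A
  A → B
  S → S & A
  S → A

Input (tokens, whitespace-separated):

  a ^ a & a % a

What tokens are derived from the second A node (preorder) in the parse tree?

[S [S [A [B [C a]] ^ [A [B [C a]]]]] & [A [B [B [C a]] % [C a]]]]

a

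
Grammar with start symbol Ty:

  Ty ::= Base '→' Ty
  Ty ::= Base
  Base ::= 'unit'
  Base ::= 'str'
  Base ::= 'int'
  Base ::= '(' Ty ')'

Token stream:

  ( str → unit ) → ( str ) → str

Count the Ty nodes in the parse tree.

6

[Ty [Base ( [Ty [Base str] → [Ty [Base unit]]] )] → [Ty [Base ( [Ty [Base str]] )] → [Ty [Base str]]]]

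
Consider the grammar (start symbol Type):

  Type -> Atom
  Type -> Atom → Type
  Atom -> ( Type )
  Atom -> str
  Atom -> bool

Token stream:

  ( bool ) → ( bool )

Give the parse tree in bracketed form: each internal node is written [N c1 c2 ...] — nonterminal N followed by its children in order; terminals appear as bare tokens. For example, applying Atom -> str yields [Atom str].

[Type [Atom ( [Type [Atom bool]] )] → [Type [Atom ( [Type [Atom bool]] )]]]

Type
Atom → Type
( Type ) → Type
( Atom ) → Type
( bool ) → Type
( bool ) → Atom
( bool ) → ( Type )
( bool ) → ( Atom )
( bool ) → ( bool )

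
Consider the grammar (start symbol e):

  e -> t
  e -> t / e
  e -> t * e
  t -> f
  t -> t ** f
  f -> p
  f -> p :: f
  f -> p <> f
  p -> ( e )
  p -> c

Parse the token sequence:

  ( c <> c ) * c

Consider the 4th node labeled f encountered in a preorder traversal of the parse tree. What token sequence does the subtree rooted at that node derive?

[e [t [f [p ( [e [t [f [p c] <> [f [p c]]]]] )]]] * [e [t [f [p c]]]]]

c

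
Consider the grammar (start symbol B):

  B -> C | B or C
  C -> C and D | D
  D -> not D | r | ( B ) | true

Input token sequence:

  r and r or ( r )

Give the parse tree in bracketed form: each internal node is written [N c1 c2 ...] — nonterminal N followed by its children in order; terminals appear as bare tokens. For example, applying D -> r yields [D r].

[B [B [C [C [D r]] and [D r]]] or [C [D ( [B [C [D r]]] )]]]

B
B or C
C or C
C and D or C
D and D or C
r and D or C
r and r or C
r and r or D
r and r or ( B )
r and r or ( C )
r and r or ( D )
r and r or ( r )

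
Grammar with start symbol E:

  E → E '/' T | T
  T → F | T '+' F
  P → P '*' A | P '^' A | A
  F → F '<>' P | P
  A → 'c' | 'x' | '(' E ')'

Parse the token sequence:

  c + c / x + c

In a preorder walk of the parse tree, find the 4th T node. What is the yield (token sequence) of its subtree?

x

[E [E [T [T [F [P [A c]]]] + [F [P [A c]]]]] / [T [T [F [P [A x]]]] + [F [P [A c]]]]]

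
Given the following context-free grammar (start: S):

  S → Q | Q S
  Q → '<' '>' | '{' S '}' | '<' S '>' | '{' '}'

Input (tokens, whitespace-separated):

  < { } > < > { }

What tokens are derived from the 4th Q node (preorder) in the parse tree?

{ }

[S [Q < [S [Q { }]] >] [S [Q < >] [S [Q { }]]]]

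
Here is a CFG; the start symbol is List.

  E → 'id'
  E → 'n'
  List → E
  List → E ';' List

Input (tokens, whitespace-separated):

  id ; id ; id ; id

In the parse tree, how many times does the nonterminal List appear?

4

[List [E id] ; [List [E id] ; [List [E id] ; [List [E id]]]]]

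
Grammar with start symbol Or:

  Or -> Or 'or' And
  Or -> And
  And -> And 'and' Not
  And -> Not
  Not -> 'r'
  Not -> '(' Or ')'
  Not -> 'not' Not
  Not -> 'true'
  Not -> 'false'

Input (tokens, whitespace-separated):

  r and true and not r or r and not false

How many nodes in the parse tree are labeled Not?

7

[Or [Or [And [And [And [Not r]] and [Not true]] and [Not not [Not r]]]] or [And [And [Not r]] and [Not not [Not false]]]]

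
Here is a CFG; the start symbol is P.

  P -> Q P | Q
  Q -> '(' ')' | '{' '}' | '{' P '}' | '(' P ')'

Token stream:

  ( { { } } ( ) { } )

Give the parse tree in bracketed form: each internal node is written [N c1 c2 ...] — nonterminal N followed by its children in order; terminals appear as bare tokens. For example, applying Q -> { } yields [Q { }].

[P [Q ( [P [Q { [P [Q { }]] }] [P [Q ( )] [P [Q { }]]]] )]]

P
Q
( P )
( Q P )
( { P } P )
( { Q } P )
( { { } } P )
( { { } } Q P )
( { { } } ( ) P )
( { { } } ( ) Q )
( { { } } ( ) { } )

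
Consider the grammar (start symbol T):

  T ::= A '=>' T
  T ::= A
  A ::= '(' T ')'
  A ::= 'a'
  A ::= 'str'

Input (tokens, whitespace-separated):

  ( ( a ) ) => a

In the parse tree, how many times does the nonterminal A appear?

[T [A ( [T [A ( [T [A a]] )]] )] => [T [A a]]]

4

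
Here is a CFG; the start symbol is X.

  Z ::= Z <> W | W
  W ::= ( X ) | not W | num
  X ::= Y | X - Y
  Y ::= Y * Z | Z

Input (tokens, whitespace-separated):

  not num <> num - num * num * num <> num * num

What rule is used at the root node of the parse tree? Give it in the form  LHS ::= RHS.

[X [X [Y [Z [Z [W not [W num]]] <> [W num]]]] - [Y [Y [Y [Y [Z [W num]]] * [Z [W num]]] * [Z [Z [W num]] <> [W num]]] * [Z [W num]]]]

X ::= X - Y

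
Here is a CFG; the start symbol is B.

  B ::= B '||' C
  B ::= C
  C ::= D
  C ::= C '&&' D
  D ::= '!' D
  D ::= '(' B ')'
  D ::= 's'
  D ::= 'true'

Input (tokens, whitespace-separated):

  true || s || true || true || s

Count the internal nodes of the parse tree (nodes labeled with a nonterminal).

[B [B [B [B [B [C [D true]]] || [C [D s]]] || [C [D true]]] || [C [D true]]] || [C [D s]]]

15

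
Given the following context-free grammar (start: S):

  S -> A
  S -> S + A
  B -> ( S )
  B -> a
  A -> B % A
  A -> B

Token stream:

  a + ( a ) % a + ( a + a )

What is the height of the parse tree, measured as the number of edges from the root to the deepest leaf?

7

[S [S [S [A [B a]]] + [A [B ( [S [A [B a]]] )] % [A [B a]]]] + [A [B ( [S [S [A [B a]]] + [A [B a]]] )]]]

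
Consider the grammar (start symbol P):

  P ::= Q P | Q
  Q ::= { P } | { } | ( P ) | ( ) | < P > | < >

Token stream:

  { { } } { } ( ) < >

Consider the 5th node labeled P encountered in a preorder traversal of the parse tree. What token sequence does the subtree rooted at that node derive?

[P [Q { [P [Q { }]] }] [P [Q { }] [P [Q ( )] [P [Q < >]]]]]

< >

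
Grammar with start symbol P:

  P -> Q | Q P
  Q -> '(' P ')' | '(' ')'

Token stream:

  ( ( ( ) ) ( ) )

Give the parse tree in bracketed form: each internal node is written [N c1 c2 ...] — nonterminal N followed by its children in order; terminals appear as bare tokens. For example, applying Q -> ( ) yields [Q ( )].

P
Q
( P )
( Q P )
( ( P ) P )
( ( Q ) P )
( ( ( ) ) P )
( ( ( ) ) Q )
( ( ( ) ) ( ) )

[P [Q ( [P [Q ( [P [Q ( )]] )] [P [Q ( )]]] )]]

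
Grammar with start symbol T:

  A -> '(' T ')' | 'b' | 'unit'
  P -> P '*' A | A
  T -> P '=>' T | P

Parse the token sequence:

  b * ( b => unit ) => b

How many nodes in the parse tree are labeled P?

5

[T [P [P [A b]] * [A ( [T [P [A b]] => [T [P [A unit]]]] )]] => [T [P [A b]]]]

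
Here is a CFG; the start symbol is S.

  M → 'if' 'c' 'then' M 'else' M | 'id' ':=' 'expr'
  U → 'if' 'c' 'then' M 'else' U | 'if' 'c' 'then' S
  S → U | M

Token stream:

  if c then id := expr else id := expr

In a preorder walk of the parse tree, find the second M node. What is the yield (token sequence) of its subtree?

[S [M if c then [M id := expr] else [M id := expr]]]

id := expr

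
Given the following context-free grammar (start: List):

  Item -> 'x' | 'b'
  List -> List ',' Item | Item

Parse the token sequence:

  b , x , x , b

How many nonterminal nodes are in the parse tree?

[List [List [List [List [Item b]] , [Item x]] , [Item x]] , [Item b]]

8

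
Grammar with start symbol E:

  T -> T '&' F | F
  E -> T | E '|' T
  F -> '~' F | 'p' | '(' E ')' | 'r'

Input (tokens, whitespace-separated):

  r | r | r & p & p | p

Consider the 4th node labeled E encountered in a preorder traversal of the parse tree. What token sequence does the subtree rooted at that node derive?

r

[E [E [E [E [T [F r]]] | [T [F r]]] | [T [T [T [F r]] & [F p]] & [F p]]] | [T [F p]]]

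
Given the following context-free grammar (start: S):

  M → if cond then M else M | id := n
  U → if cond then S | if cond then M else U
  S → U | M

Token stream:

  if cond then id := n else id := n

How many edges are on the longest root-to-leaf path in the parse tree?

[S [M if cond then [M id := n] else [M id := n]]]

3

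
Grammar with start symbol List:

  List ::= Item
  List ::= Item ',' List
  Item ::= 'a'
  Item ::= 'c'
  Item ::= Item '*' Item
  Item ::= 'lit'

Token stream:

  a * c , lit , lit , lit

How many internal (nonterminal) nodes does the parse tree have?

10

[List [Item [Item a] * [Item c]] , [List [Item lit] , [List [Item lit] , [List [Item lit]]]]]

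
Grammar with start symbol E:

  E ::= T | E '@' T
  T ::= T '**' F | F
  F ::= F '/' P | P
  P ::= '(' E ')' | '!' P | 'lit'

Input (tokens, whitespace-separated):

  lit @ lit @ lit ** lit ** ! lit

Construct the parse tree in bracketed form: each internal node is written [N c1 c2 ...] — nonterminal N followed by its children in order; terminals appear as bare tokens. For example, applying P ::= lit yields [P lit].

E
E @ T
E @ T @ T
T @ T @ T
F @ T @ T
P @ T @ T
lit @ T @ T
lit @ F @ T
lit @ P @ T
lit @ lit @ T
lit @ lit @ T ** F
lit @ lit @ T ** F ** F
lit @ lit @ F ** F ** F
lit @ lit @ P ** F ** F
lit @ lit @ lit ** F ** F
lit @ lit @ lit ** P ** F
lit @ lit @ lit ** lit ** F
lit @ lit @ lit ** lit ** P
lit @ lit @ lit ** lit ** ! P
lit @ lit @ lit ** lit ** ! lit

[E [E [E [T [F [P lit]]]] @ [T [F [P lit]]]] @ [T [T [T [F [P lit]]] ** [F [P lit]]] ** [F [P ! [P lit]]]]]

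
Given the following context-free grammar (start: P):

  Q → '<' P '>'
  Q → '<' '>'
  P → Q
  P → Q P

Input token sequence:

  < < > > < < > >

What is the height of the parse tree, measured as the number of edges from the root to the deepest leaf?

[P [Q < [P [Q < >]] >] [P [Q < [P [Q < >]] >]]]

5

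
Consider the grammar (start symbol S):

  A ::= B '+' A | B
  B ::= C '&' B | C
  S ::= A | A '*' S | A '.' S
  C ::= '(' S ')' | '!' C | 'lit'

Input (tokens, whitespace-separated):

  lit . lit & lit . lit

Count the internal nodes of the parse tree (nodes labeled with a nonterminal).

[S [A [B [C lit]]] . [S [A [B [C lit] & [B [C lit]]]] . [S [A [B [C lit]]]]]]

14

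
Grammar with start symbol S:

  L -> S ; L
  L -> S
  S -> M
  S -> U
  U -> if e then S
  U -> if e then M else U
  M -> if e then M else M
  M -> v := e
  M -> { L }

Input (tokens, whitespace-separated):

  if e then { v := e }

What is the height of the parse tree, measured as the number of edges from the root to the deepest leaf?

[S [U if e then [S [M { [L [S [M v := e]]] }]]]]

7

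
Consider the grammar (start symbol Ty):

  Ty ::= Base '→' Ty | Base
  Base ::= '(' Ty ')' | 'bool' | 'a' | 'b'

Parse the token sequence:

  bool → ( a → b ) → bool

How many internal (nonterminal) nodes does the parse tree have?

[Ty [Base bool] → [Ty [Base ( [Ty [Base a] → [Ty [Base b]]] )] → [Ty [Base bool]]]]

10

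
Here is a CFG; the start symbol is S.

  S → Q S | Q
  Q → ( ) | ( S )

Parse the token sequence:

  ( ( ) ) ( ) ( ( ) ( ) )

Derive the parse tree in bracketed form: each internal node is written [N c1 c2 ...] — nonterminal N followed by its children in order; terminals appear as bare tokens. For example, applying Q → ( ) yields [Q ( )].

[S [Q ( [S [Q ( )]] )] [S [Q ( )] [S [Q ( [S [Q ( )] [S [Q ( )]]] )]]]]

S
Q S
( S ) S
( Q ) S
( ( ) ) S
( ( ) ) Q S
( ( ) ) ( ) S
( ( ) ) ( ) Q
( ( ) ) ( ) ( S )
( ( ) ) ( ) ( Q S )
( ( ) ) ( ) ( ( ) S )
( ( ) ) ( ) ( ( ) Q )
( ( ) ) ( ) ( ( ) ( ) )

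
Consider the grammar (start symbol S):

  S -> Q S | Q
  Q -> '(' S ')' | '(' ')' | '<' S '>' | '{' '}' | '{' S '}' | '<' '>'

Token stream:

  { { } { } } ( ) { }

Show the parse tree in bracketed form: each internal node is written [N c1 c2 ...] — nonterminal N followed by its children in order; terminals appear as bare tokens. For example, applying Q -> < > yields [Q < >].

S
Q S
{ S } S
{ Q S } S
{ { } S } S
{ { } Q } S
{ { } { } } S
{ { } { } } Q S
{ { } { } } ( ) S
{ { } { } } ( ) Q
{ { } { } } ( ) { }

[S [Q { [S [Q { }] [S [Q { }]]] }] [S [Q ( )] [S [Q { }]]]]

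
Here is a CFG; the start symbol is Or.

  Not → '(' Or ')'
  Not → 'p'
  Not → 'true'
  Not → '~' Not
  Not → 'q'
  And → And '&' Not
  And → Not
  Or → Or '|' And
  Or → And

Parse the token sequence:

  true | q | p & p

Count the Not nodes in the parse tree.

4

[Or [Or [Or [And [Not true]]] | [And [Not q]]] | [And [And [Not p]] & [Not p]]]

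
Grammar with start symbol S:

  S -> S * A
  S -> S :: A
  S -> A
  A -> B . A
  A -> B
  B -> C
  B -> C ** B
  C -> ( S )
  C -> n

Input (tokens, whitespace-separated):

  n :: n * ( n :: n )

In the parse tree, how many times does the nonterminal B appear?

5

[S [S [S [A [B [C n]]]] :: [A [B [C n]]]] * [A [B [C ( [S [S [A [B [C n]]]] :: [A [B [C n]]]] )]]]]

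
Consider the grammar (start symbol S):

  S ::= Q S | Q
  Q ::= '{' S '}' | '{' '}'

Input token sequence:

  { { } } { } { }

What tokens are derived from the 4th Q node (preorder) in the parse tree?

[S [Q { [S [Q { }]] }] [S [Q { }] [S [Q { }]]]]

{ }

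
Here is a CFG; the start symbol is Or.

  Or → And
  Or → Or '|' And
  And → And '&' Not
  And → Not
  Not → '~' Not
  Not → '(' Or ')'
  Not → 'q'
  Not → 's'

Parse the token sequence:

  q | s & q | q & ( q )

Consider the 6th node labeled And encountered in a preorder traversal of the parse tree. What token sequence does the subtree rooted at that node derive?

[Or [Or [Or [And [Not q]]] | [And [And [Not s]] & [Not q]]] | [And [And [Not q]] & [Not ( [Or [And [Not q]]] )]]]

q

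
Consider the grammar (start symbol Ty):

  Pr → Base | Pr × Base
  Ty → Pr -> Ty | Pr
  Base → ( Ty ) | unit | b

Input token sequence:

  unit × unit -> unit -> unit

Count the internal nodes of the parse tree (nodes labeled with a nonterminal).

11

[Ty [Pr [Pr [Base unit]] × [Base unit]] -> [Ty [Pr [Base unit]] -> [Ty [Pr [Base unit]]]]]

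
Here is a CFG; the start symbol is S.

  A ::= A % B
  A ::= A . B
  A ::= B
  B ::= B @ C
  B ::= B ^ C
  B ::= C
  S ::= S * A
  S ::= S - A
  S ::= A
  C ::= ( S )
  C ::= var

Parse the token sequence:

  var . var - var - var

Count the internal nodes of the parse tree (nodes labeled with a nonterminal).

15

[S [S [S [A [A [B [C var]]] . [B [C var]]]] - [A [B [C var]]]] - [A [B [C var]]]]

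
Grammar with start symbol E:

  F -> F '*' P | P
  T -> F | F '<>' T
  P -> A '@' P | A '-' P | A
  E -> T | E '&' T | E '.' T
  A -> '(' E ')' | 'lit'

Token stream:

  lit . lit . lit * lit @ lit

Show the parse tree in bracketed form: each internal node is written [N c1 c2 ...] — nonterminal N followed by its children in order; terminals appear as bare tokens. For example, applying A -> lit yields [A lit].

[E [E [E [T [F [P [A lit]]]]] . [T [F [P [A lit]]]]] . [T [F [F [P [A lit]]] * [P [A lit] @ [P [A lit]]]]]]

E
E . T
E . T . T
T . T . T
F . T . T
P . T . T
A . T . T
lit . T . T
lit . F . T
lit . P . T
lit . A . T
lit . lit . T
lit . lit . F
lit . lit . F * P
lit . lit . P * P
lit . lit . A * P
lit . lit . lit * P
lit . lit . lit * A @ P
lit . lit . lit * lit @ P
lit . lit . lit * lit @ A
lit . lit . lit * lit @ lit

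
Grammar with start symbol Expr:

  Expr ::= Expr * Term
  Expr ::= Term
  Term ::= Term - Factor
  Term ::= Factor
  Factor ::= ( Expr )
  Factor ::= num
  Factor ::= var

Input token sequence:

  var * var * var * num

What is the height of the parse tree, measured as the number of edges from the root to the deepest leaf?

[Expr [Expr [Expr [Expr [Term [Factor var]]] * [Term [Factor var]]] * [Term [Factor var]]] * [Term [Factor num]]]

6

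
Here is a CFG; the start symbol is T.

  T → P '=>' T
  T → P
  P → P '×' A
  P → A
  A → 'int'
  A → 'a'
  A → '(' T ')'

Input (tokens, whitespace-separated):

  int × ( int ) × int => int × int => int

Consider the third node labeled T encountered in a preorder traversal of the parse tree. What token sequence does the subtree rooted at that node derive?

int × int => int

[T [P [P [P [A int]] × [A ( [T [P [A int]]] )]] × [A int]] => [T [P [P [A int]] × [A int]] => [T [P [A int]]]]]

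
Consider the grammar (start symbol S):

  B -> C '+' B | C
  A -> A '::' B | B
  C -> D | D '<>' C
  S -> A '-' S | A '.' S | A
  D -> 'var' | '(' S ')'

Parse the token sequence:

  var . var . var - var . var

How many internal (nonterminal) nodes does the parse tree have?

25

[S [A [B [C [D var]]]] . [S [A [B [C [D var]]]] . [S [A [B [C [D var]]]] - [S [A [B [C [D var]]]] . [S [A [B [C [D var]]]]]]]]]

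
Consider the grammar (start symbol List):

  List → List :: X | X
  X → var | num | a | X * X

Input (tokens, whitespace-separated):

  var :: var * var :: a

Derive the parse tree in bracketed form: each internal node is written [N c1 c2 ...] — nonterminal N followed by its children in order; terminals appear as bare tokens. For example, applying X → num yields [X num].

List
List :: X
List :: X :: X
X :: X :: X
var :: X :: X
var :: X * X :: X
var :: var * X :: X
var :: var * var :: X
var :: var * var :: a

[List [List [List [X var]] :: [X [X var] * [X var]]] :: [X a]]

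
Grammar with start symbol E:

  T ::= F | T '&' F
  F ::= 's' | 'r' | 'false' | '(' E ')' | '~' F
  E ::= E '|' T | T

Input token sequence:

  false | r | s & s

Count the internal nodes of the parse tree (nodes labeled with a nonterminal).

[E [E [E [T [F false]]] | [T [F r]]] | [T [T [F s]] & [F s]]]

11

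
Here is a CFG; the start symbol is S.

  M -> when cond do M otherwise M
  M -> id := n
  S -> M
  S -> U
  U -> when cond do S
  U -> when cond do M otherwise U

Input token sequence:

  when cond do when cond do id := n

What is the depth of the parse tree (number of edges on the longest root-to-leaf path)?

6

[S [U when cond do [S [U when cond do [S [M id := n]]]]]]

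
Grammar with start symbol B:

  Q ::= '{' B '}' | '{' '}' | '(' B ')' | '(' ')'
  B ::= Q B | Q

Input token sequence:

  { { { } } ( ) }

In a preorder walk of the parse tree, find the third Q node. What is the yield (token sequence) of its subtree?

{ }

[B [Q { [B [Q { [B [Q { }]] }] [B [Q ( )]]] }]]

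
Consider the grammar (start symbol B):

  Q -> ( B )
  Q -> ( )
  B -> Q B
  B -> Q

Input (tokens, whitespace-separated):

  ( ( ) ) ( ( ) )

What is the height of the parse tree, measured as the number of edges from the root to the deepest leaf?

5

[B [Q ( [B [Q ( )]] )] [B [Q ( [B [Q ( )]] )]]]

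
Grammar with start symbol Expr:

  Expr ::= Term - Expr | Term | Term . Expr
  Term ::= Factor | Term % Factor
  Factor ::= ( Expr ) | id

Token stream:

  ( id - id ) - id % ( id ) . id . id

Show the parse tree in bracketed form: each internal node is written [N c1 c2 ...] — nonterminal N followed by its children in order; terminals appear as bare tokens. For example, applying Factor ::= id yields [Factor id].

[Expr [Term [Factor ( [Expr [Term [Factor id]] - [Expr [Term [Factor id]]]] )]] - [Expr [Term [Term [Factor id]] % [Factor ( [Expr [Term [Factor id]]] )]] . [Expr [Term [Factor id]] . [Expr [Term [Factor id]]]]]]

Expr
Term - Expr
Factor - Expr
( Expr ) - Expr
( Term - Expr ) - Expr
( Factor - Expr ) - Expr
( id - Expr ) - Expr
( id - Term ) - Expr
( id - Factor ) - Expr
( id - id ) - Expr
( id - id ) - Term . Expr
( id - id ) - Term % Factor . Expr
( id - id ) - Factor % Factor . Expr
( id - id ) - id % Factor . Expr
( id - id ) - id % ( Expr ) . Expr
( id - id ) - id % ( Term ) . Expr
( id - id ) - id % ( Factor ) . Expr
( id - id ) - id % ( id ) . Expr
( id - id ) - id % ( id ) . Term . Expr
( id - id ) - id % ( id ) . Factor . Expr
( id - id ) - id % ( id ) . id . Expr
( id - id ) - id % ( id ) . id . Term
( id - id ) - id % ( id ) . id . Factor
( id - id ) - id % ( id ) . id . id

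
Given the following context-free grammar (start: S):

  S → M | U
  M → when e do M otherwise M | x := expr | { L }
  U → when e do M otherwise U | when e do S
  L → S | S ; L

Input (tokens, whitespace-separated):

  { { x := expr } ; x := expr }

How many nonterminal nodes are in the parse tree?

11

[S [M { [L [S [M { [L [S [M x := expr]]] }]] ; [L [S [M x := expr]]]] }]]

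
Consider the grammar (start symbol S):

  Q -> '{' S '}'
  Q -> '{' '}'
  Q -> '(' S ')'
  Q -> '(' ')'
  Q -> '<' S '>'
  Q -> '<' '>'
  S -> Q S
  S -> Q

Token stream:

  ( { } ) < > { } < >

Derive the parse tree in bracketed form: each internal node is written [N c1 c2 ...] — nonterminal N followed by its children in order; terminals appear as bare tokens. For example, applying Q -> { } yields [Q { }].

S
Q S
( S ) S
( Q ) S
( { } ) S
( { } ) Q S
( { } ) < > S
( { } ) < > Q S
( { } ) < > { } S
( { } ) < > { } Q
( { } ) < > { } < >

[S [Q ( [S [Q { }]] )] [S [Q < >] [S [Q { }] [S [Q < >]]]]]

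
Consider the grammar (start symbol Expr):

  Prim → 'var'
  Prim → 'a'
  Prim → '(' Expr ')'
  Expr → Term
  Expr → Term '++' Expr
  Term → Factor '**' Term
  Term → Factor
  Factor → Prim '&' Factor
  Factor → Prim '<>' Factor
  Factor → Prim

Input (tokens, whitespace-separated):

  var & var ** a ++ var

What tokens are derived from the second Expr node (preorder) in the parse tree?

var

[Expr [Term [Factor [Prim var] & [Factor [Prim var]]] ** [Term [Factor [Prim a]]]] ++ [Expr [Term [Factor [Prim var]]]]]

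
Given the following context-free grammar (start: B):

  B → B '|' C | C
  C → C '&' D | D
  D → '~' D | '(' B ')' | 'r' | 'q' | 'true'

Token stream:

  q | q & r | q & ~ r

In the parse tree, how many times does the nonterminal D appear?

[B [B [B [C [D q]]] | [C [C [D q]] & [D r]]] | [C [C [D q]] & [D ~ [D r]]]]

6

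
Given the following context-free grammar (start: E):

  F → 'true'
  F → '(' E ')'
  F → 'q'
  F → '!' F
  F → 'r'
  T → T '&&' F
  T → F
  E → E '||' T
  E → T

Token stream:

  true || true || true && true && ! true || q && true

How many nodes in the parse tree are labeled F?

[E [E [E [E [T [F true]]] || [T [F true]]] || [T [T [T [F true]] && [F true]] && [F ! [F true]]]] || [T [T [F q]] && [F true]]]

8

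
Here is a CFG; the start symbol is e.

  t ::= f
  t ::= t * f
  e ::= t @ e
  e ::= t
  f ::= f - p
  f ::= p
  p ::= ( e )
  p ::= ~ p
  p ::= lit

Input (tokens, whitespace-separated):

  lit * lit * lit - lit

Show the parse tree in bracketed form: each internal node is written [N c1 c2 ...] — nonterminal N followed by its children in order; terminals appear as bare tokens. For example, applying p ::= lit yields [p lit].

e
t
t * f
t * f * f
f * f * f
p * f * f
lit * f * f
lit * p * f
lit * lit * f
lit * lit * f - p
lit * lit * p - p
lit * lit * lit - p
lit * lit * lit - lit

[e [t [t [t [f [p lit]]] * [f [p lit]]] * [f [f [p lit]] - [p lit]]]]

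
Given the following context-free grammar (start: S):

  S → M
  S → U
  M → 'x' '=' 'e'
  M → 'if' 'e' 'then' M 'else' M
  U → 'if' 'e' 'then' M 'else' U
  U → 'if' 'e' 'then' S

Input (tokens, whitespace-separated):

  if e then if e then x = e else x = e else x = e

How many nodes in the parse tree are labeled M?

5

[S [M if e then [M if e then [M x = e] else [M x = e]] else [M x = e]]]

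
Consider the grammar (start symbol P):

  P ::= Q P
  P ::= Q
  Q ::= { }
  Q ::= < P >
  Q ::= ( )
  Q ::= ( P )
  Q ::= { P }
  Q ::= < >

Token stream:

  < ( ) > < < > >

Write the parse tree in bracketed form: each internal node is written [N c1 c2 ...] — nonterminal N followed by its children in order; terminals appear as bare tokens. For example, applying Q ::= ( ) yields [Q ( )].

P
Q P
< P > P
< Q > P
< ( ) > P
< ( ) > Q
< ( ) > < P >
< ( ) > < Q >
< ( ) > < < > >

[P [Q < [P [Q ( )]] >] [P [Q < [P [Q < >]] >]]]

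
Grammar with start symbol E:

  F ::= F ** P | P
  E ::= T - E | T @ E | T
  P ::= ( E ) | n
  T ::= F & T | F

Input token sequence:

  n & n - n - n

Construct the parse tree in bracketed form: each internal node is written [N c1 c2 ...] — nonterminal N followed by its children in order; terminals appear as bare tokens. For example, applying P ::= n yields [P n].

[E [T [F [P n]] & [T [F [P n]]]] - [E [T [F [P n]]] - [E [T [F [P n]]]]]]

E
T - E
F & T - E
P & T - E
n & T - E
n & F - E
n & P - E
n & n - E
n & n - T - E
n & n - F - E
n & n - P - E
n & n - n - E
n & n - n - T
n & n - n - F
n & n - n - P
n & n - n - n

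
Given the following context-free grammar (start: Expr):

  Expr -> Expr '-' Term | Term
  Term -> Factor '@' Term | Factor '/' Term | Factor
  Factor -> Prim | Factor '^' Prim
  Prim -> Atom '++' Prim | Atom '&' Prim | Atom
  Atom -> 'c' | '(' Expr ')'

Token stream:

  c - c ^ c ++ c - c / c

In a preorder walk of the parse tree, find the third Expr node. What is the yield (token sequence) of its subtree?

[Expr [Expr [Expr [Term [Factor [Prim [Atom c]]]]] - [Term [Factor [Factor [Prim [Atom c]]] ^ [Prim [Atom c] ++ [Prim [Atom c]]]]]] - [Term [Factor [Prim [Atom c]]] / [Term [Factor [Prim [Atom c]]]]]]

c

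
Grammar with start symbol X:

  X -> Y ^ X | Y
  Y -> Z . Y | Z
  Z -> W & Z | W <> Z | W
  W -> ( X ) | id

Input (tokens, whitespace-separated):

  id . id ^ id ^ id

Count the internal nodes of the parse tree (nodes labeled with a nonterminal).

[X [Y [Z [W id]] . [Y [Z [W id]]]] ^ [X [Y [Z [W id]]] ^ [X [Y [Z [W id]]]]]]

15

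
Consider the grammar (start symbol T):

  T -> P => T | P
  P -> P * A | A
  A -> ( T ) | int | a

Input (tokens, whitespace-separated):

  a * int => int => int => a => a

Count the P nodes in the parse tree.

6

[T [P [P [A a]] * [A int]] => [T [P [A int]] => [T [P [A int]] => [T [P [A a]] => [T [P [A a]]]]]]]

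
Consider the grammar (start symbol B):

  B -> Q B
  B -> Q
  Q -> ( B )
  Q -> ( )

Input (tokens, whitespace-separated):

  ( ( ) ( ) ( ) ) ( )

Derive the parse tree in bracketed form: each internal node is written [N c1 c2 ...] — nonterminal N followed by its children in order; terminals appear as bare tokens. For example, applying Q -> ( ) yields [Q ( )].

[B [Q ( [B [Q ( )] [B [Q ( )] [B [Q ( )]]]] )] [B [Q ( )]]]

B
Q B
( B ) B
( Q B ) B
( ( ) B ) B
( ( ) Q B ) B
( ( ) ( ) B ) B
( ( ) ( ) Q ) B
( ( ) ( ) ( ) ) B
( ( ) ( ) ( ) ) Q
( ( ) ( ) ( ) ) ( )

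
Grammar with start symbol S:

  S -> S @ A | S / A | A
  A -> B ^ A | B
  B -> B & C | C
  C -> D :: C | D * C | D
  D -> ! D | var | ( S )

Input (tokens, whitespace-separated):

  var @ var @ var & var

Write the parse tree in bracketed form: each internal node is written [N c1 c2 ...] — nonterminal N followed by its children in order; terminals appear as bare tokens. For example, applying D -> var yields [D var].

S
S @ A
S @ A @ A
A @ A @ A
B @ A @ A
C @ A @ A
D @ A @ A
var @ A @ A
var @ B @ A
var @ C @ A
var @ D @ A
var @ var @ A
var @ var @ B
var @ var @ B & C
var @ var @ C & C
var @ var @ D & C
var @ var @ var & C
var @ var @ var & D
var @ var @ var & var

[S [S [S [A [B [C [D var]]]]] @ [A [B [C [D var]]]]] @ [A [B [B [C [D var]]] & [C [D var]]]]]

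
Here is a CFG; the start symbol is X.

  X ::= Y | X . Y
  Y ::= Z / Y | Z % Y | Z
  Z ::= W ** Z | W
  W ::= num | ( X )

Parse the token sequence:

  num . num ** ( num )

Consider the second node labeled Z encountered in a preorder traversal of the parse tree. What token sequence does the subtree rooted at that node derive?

[X [X [Y [Z [W num]]]] . [Y [Z [W num] ** [Z [W ( [X [Y [Z [W num]]]] )]]]]]

num ** ( num )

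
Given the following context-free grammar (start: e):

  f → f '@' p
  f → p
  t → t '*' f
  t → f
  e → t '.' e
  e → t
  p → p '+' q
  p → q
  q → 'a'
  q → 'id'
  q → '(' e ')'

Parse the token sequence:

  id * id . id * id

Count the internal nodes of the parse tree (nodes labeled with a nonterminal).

18

[e [t [t [f [p [q id]]]] * [f [p [q id]]]] . [e [t [t [f [p [q id]]]] * [f [p [q id]]]]]]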